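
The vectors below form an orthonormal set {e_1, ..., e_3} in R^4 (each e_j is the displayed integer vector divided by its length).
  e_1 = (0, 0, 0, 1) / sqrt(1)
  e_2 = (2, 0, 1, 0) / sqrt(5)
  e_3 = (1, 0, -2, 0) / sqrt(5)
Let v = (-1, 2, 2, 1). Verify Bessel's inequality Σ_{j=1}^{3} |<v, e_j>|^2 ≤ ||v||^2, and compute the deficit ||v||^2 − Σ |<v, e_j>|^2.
Σ |<v, e_j>|^2 = 6; ||v||^2 = 10; deficit = 4

Write each e_j = u_j / sqrt(<u_j, u_j>) where u_j is the displayed integer vector. Then <v, e_j> = <v, u_j> / sqrt(<u_j, u_j>), so |<v, e_j>|^2 = <v, u_j>^2 / <u_j, u_j>.
Coefficients: <v, e_1> = 1/sqrt(1), <v, e_2> = 0/sqrt(5), <v, e_3> = -5/sqrt(5).
Square and sum: Σ |<v, e_j>|^2 = 6.
Compute ||v||^2 = v·v = 10.
Deficit = 10 − 6 = 4 ≥ 0, confirming Bessel's inequality. (The deficit equals ||v − Σ <v,e_j> e_j||^2, the squared distance from v to span{e_j}.)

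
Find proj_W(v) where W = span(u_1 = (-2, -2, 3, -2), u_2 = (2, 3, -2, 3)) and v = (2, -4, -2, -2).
proj_W(v) = (2/31, -81/31, -86/31, -81/31)

Set up U = [u_1 | ... | u_2] ∈ R^(4×2). The projector onto W = col(U) is P = U (U^T U)^(-1) U^T.
Compute U^T U =
  [21, -22]
  [-22, 26],
and U^T v = (2, -10).
Solve U^T U · c = U^T v for the coefficients: c = (-84/31, -83/31). The projection is proj_W(v) = U c.
Check: (v - proj_W(v)) · u_1 = 0  (should be 0).
Check: (v - proj_W(v)) · u_2 = 0  (should be 0).
Result: proj_W(v) = (2/31, -81/31, -86/31, -81/31).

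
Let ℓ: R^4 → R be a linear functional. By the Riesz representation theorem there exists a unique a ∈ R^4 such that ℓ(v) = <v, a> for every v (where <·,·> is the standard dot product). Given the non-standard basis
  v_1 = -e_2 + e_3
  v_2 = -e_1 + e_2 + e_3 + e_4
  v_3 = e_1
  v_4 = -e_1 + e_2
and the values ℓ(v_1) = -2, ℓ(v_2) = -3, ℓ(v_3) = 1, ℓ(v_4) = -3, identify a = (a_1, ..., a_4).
a = (1, -2, -4, 4)

Write a = (a_1, ..., a_4) in the standard basis. For each basis vector v_i, ℓ(v_i) = <v_i, a> is a linear equation in the a_j's. Collect the n equations into a matrix system V a = ℓ, where row i of V is v_i (expressed in the standard basis). Since V is invertible (lower-triangular with 1s on the diagonal, up to permutation), solve by back-substitution:
  V =
[[0, -1, 1, 0],
 [-1, 1, 1, 1],
 [1, 0, 0, 0],
 [-1, 1, 0, 0]]
  V a = (-2, -3, 1, -3)
Solving gives a = (1, -2, -4, 4).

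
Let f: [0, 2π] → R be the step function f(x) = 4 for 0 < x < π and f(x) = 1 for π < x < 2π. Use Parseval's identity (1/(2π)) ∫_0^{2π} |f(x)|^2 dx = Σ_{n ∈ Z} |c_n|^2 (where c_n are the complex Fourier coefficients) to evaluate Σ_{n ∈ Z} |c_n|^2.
Σ |c_n|^2 = 17/2

Parseval equates the L^2 energy of f (normalised by 1/(2π)) with the ℓ^2 sum of its Fourier coefficients: (1/(2π)) ∫_0^{2π} |f|^2 = Σ |c_n|^2.
Compute the left side: (1/(2π)) [∫_0^π 4^2 dx + ∫_π^{2π} 1^2 dx] = (1/(2π)) · (16π + 1π) = (16 + 1)/2 = 17/2.
So Σ_{n ∈ Z} |c_n|^2 = 17/2.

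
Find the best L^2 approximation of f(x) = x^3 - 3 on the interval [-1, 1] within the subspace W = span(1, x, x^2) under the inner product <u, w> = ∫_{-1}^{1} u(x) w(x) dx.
g(x) = 3*x/5 - 3

The best approximation g ∈ W is the orthogonal projection of f onto W. Writing g = a_0 + a_1 x + a_2 x^2, the coefficients solve the normal equations G · a = b where
  G_{ij} = <φ_i, φ_j> and b_i = <f, φ_i>, with φ_0 = 1, φ_1 = x, φ_2 = x^2.
G =
  [2, 0, 2/3]
  [0, 2/3, 0]
  [2/3, 0, 2/5],
b = (-6, 2/5, -2).
Solving gives a_0 = -3, a_1 = 3/5, a_2 = 0, so
  g(x) = 3*x/5 - 3.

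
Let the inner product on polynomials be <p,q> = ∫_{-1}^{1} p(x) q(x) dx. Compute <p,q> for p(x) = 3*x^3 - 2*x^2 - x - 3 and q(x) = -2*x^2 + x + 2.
<p,q> = -128/15

Expand the product: p(x)·q(x) = -6*x^5 + 7*x^4 + 6*x^3 + x^2 - 5*x - 6.
∫_{-1}^{1} of each monomial x^k gives [2/(k+1) if k even, 0 if k odd]. Integrating term-by-term (or equivalently evaluating the antiderivative F(x) = -x^6 + 7*x^5/5 + 3*x^4/2 + x^3/3 - 5*x^2/2 - 6*x at the endpoints):
  F(1) − F(−1) = -94/15 − (34/15) = -128/15.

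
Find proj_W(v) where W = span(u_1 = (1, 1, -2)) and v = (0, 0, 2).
proj_W(v) = (-2/3, -2/3, 4/3)

Set up U = [u_1 | ... | u_1] ∈ R^(3×1). The projector onto W = col(U) is P = U (U^T U)^(-1) U^T.
Compute U^T U =
  [6],
and U^T v = (-4).
Solve U^T U · c = U^T v for the coefficients: c = (-2/3). The projection is proj_W(v) = U c.
Check: (v - proj_W(v)) · u_1 = 0  (should be 0).
Result: proj_W(v) = (-2/3, -2/3, 4/3).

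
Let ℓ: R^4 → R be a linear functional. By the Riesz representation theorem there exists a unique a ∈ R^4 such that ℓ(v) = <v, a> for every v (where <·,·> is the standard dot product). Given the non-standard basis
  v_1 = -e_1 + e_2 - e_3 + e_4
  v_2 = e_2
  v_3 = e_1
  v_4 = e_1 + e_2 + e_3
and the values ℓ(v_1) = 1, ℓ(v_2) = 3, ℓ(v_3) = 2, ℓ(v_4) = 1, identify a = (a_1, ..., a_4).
a = (2, 3, -4, -4)

Write a = (a_1, ..., a_4) in the standard basis. For each basis vector v_i, ℓ(v_i) = <v_i, a> is a linear equation in the a_j's. Collect the n equations into a matrix system V a = ℓ, where row i of V is v_i (expressed in the standard basis). Since V is invertible (lower-triangular with 1s on the diagonal, up to permutation), solve by back-substitution:
  V =
[[-1, 1, -1, 1],
 [0, 1, 0, 0],
 [1, 0, 0, 0],
 [1, 1, 1, 0]]
  V a = (1, 3, 2, 1)
Solving gives a = (2, 3, -4, -4).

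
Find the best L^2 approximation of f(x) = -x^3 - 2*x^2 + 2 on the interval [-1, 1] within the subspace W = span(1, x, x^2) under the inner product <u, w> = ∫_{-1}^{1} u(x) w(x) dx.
g(x) = -2*x^2 - 3*x/5 + 2

The best approximation g ∈ W is the orthogonal projection of f onto W. Writing g = a_0 + a_1 x + a_2 x^2, the coefficients solve the normal equations G · a = b where
  G_{ij} = <φ_i, φ_j> and b_i = <f, φ_i>, with φ_0 = 1, φ_1 = x, φ_2 = x^2.
G =
  [2, 0, 2/3]
  [0, 2/3, 0]
  [2/3, 0, 2/5],
b = (8/3, -2/5, 8/15).
Solving gives a_0 = 2, a_1 = -3/5, a_2 = -2, so
  g(x) = -2*x^2 - 3*x/5 + 2.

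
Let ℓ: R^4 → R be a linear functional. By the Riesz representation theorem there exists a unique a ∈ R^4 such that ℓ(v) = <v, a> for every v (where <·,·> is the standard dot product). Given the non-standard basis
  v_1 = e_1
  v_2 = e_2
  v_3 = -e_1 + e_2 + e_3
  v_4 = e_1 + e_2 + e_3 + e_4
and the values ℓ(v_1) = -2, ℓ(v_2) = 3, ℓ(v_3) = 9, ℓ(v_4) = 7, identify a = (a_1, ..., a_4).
a = (-2, 3, 4, 2)

Write a = (a_1, ..., a_4) in the standard basis. For each basis vector v_i, ℓ(v_i) = <v_i, a> is a linear equation in the a_j's. Collect the n equations into a matrix system V a = ℓ, where row i of V is v_i (expressed in the standard basis). Since V is invertible (lower-triangular with 1s on the diagonal, up to permutation), solve by back-substitution:
  V =
[[1, 0, 0, 0],
 [0, 1, 0, 0],
 [-1, 1, 1, 0],
 [1, 1, 1, 1]]
  V a = (-2, 3, 9, 7)
Solving gives a = (-2, 3, 4, 2).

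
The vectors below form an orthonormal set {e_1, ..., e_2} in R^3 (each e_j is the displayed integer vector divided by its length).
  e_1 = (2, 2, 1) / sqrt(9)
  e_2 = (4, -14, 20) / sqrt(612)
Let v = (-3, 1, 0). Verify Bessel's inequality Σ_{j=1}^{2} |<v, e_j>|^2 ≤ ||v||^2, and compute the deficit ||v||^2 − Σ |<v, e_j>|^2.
Σ |<v, e_j>|^2 = 49/17; ||v||^2 = 10; deficit = 121/17

Write each e_j = u_j / sqrt(<u_j, u_j>) where u_j is the displayed integer vector. Then <v, e_j> = <v, u_j> / sqrt(<u_j, u_j>), so |<v, e_j>|^2 = <v, u_j>^2 / <u_j, u_j>.
Coefficients: <v, e_1> = -4/sqrt(9), <v, e_2> = -26/sqrt(612).
Square and sum: Σ |<v, e_j>|^2 = 49/17.
Compute ||v||^2 = v·v = 10.
Deficit = 10 − 49/17 = 121/17 ≥ 0, confirming Bessel's inequality. (The deficit equals ||v − Σ <v,e_j> e_j||^2, the squared distance from v to span{e_j}.)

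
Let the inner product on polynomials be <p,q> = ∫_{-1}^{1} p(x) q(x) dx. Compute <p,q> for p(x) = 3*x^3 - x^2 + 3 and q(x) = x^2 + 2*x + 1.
<p,q> = 28/3

Expand the product: p(x)·q(x) = 3*x^5 + 5*x^4 + x^3 + 2*x^2 + 6*x + 3.
∫_{-1}^{1} of each monomial x^k gives [2/(k+1) if k even, 0 if k odd]. Integrating term-by-term (or equivalently evaluating the antiderivative F(x) = x^6/2 + x^5 + x^4/4 + 2*x^3/3 + 3*x^2 + 3*x at the endpoints):
  F(1) − F(−1) = 101/12 − (-11/12) = 28/3.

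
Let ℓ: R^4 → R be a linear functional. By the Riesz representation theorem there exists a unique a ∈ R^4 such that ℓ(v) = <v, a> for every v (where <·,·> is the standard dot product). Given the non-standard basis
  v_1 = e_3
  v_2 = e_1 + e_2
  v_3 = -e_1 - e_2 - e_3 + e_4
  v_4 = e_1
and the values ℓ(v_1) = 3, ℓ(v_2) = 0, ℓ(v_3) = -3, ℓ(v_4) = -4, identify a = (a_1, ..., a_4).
a = (-4, 4, 3, 0)

Write a = (a_1, ..., a_4) in the standard basis. For each basis vector v_i, ℓ(v_i) = <v_i, a> is a linear equation in the a_j's. Collect the n equations into a matrix system V a = ℓ, where row i of V is v_i (expressed in the standard basis). Since V is invertible (lower-triangular with 1s on the diagonal, up to permutation), solve by back-substitution:
  V =
[[0, 0, 1, 0],
 [1, 1, 0, 0],
 [-1, -1, -1, 1],
 [1, 0, 0, 0]]
  V a = (3, 0, -3, -4)
Solving gives a = (-4, 4, 3, 0).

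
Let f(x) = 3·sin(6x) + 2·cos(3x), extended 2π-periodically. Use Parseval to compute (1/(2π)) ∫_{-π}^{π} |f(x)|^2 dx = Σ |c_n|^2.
Σ |c_n|^2 = 13/2

Expand |f|^2 and use orthogonality of {sin(nx), cos(mx)} on [-π, π]:
  ∫_{-π}^{π} sin(nx)^2 dx = π, ∫ cos(mx)^2 dx = π, and cross terms integrate to 0.
So ∫_{-π}^{π} f(x)^2 dx = 3^2 · π + 2^2 · π = (9 + 4)π.
Divide by 2π: (9 + 4)/2 = 13/2.
By Parseval, this equals Σ |c_n|^2.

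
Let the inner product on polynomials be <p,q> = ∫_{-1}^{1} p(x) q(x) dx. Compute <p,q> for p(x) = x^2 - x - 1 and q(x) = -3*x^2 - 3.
<p,q> = 24/5

Expand the product: p(x)·q(x) = -3*x^4 + 3*x^3 + 3*x + 3.
∫_{-1}^{1} of each monomial x^k gives [2/(k+1) if k even, 0 if k odd]. Integrating term-by-term (or equivalently evaluating the antiderivative F(x) = -3*x^5/5 + 3*x^4/4 + 3*x^2/2 + 3*x at the endpoints):
  F(1) − F(−1) = 93/20 − (-3/20) = 24/5.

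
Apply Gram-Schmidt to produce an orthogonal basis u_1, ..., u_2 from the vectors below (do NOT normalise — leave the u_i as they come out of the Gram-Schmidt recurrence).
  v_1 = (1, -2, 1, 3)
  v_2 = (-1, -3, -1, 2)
Orthogonal basis:
  u_1 = (1, -2, 1, 3)
  u_2 = (-5/3, -5/3, -5/3, 0)

Apply the Gram-Schmidt recurrence
  u_1 = v_1
  u_i = v_i − Σ_{j<i} ((v_i · u_j) / (u_j · u_j)) · u_j.

Step by step this gives:
  u_1 = (1, -2, 1, 3)
  u_2 = (-5/3, -5/3, -5/3, 0)

Orthogonality check:
  u_2 · u_1 = 0 (should be 0)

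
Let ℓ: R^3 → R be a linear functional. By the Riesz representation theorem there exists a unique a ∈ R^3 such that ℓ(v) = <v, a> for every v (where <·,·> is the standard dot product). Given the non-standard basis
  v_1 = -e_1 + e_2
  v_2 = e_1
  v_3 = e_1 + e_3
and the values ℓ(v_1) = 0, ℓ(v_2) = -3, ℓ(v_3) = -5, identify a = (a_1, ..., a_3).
a = (-3, -3, -2)

Write a = (a_1, ..., a_3) in the standard basis. For each basis vector v_i, ℓ(v_i) = <v_i, a> is a linear equation in the a_j's. Collect the n equations into a matrix system V a = ℓ, where row i of V is v_i (expressed in the standard basis). Since V is invertible (lower-triangular with 1s on the diagonal, up to permutation), solve by back-substitution:
  V =
[[-1, 1, 0],
 [1, 0, 0],
 [1, 0, 1]]
  V a = (0, -3, -5)
Solving gives a = (-3, -3, -2).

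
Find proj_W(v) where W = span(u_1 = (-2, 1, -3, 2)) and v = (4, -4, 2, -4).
proj_W(v) = (26/9, -13/9, 13/3, -26/9)

Set up U = [u_1 | ... | u_1] ∈ R^(4×1). The projector onto W = col(U) is P = U (U^T U)^(-1) U^T.
Compute U^T U =
  [18],
and U^T v = (-26).
Solve U^T U · c = U^T v for the coefficients: c = (-13/9). The projection is proj_W(v) = U c.
Check: (v - proj_W(v)) · u_1 = 0  (should be 0).
Result: proj_W(v) = (26/9, -13/9, 13/3, -26/9).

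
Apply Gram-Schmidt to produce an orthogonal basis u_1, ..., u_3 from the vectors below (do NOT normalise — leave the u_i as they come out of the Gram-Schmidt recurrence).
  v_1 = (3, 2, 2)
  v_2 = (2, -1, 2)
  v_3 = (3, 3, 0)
Orthogonal basis:
  u_1 = (3, 2, 2)
  u_2 = (10/17, -33/17, 18/17)
  u_3 = (72/89, -24/89, -84/89)

Apply the Gram-Schmidt recurrence
  u_1 = v_1
  u_i = v_i − Σ_{j<i} ((v_i · u_j) / (u_j · u_j)) · u_j.

Step by step this gives:
  u_1 = (3, 2, 2)
  u_2 = (10/17, -33/17, 18/17)
  u_3 = (72/89, -24/89, -84/89)

Orthogonality check:
  u_2 · u_1 = 0 (should be 0)
  u_3 · u_1 = 0 (should be 0)
  u_3 · u_2 = 0 (should be 0)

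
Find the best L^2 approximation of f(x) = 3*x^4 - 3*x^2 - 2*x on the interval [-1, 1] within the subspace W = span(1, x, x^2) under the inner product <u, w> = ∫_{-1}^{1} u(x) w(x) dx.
g(x) = -3*x^2/7 - 2*x - 9/35

The best approximation g ∈ W is the orthogonal projection of f onto W. Writing g = a_0 + a_1 x + a_2 x^2, the coefficients solve the normal equations G · a = b where
  G_{ij} = <φ_i, φ_j> and b_i = <f, φ_i>, with φ_0 = 1, φ_1 = x, φ_2 = x^2.
G =
  [2, 0, 2/3]
  [0, 2/3, 0]
  [2/3, 0, 2/5],
b = (-4/5, -4/3, -12/35).
Solving gives a_0 = -9/35, a_1 = -2, a_2 = -3/7, so
  g(x) = -3*x^2/7 - 2*x - 9/35.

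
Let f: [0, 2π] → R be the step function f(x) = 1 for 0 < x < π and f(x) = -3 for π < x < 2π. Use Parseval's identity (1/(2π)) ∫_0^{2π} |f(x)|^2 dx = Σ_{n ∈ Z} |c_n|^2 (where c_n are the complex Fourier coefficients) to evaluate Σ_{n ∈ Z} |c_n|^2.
Σ |c_n|^2 = 5

Parseval equates the L^2 energy of f (normalised by 1/(2π)) with the ℓ^2 sum of its Fourier coefficients: (1/(2π)) ∫_0^{2π} |f|^2 = Σ |c_n|^2.
Compute the left side: (1/(2π)) [∫_0^π 1^2 dx + ∫_π^{2π} (-3)^2 dx] = (1/(2π)) · (1π + 9π) = (1 + 9)/2 = 5.
So Σ_{n ∈ Z} |c_n|^2 = 5.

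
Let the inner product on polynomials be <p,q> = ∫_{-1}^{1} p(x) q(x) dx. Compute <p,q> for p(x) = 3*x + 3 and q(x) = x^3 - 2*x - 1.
<p,q> = -44/5

Expand the product: p(x)·q(x) = 3*x^4 + 3*x^3 - 6*x^2 - 9*x - 3.
∫_{-1}^{1} of each monomial x^k gives [2/(k+1) if k even, 0 if k odd]. Integrating term-by-term (or equivalently evaluating the antiderivative F(x) = 3*x^5/5 + 3*x^4/4 - 2*x^3 - 9*x^2/2 - 3*x at the endpoints):
  F(1) − F(−1) = -163/20 − (13/20) = -44/5.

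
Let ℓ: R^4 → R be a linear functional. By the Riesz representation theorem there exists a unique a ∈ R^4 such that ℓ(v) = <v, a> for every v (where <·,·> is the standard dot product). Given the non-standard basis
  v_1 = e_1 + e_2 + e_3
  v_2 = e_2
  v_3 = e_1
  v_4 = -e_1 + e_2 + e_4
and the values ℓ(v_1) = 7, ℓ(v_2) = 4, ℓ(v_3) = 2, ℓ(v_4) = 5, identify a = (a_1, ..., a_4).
a = (2, 4, 1, 3)

Write a = (a_1, ..., a_4) in the standard basis. For each basis vector v_i, ℓ(v_i) = <v_i, a> is a linear equation in the a_j's. Collect the n equations into a matrix system V a = ℓ, where row i of V is v_i (expressed in the standard basis). Since V is invertible (lower-triangular with 1s on the diagonal, up to permutation), solve by back-substitution:
  V =
[[1, 1, 1, 0],
 [0, 1, 0, 0],
 [1, 0, 0, 0],
 [-1, 1, 0, 1]]
  V a = (7, 4, 2, 5)
Solving gives a = (2, 4, 1, 3).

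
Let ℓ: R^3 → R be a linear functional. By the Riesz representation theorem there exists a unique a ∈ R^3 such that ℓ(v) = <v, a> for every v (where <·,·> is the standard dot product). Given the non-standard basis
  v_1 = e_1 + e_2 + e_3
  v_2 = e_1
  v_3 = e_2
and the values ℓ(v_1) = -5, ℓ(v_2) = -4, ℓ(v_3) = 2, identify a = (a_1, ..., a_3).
a = (-4, 2, -3)

Write a = (a_1, ..., a_3) in the standard basis. For each basis vector v_i, ℓ(v_i) = <v_i, a> is a linear equation in the a_j's. Collect the n equations into a matrix system V a = ℓ, where row i of V is v_i (expressed in the standard basis). Since V is invertible (lower-triangular with 1s on the diagonal, up to permutation), solve by back-substitution:
  V =
[[1, 1, 1],
 [1, 0, 0],
 [0, 1, 0]]
  V a = (-5, -4, 2)
Solving gives a = (-4, 2, -3).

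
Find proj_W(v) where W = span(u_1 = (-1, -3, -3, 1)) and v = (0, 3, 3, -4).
proj_W(v) = (11/10, 33/10, 33/10, -11/10)

Set up U = [u_1 | ... | u_1] ∈ R^(4×1). The projector onto W = col(U) is P = U (U^T U)^(-1) U^T.
Compute U^T U =
  [20],
and U^T v = (-22).
Solve U^T U · c = U^T v for the coefficients: c = (-11/10). The projection is proj_W(v) = U c.
Check: (v - proj_W(v)) · u_1 = 0  (should be 0).
Result: proj_W(v) = (11/10, 33/10, 33/10, -11/10).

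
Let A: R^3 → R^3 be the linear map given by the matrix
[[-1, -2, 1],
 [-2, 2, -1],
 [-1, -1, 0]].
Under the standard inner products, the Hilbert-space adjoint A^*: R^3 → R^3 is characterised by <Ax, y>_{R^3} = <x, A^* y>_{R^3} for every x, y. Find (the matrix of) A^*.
A^* = A^T =
[[-1, -2, -1],
 [-2, 2, -1],
 [1, -1, 0]]

For real matrices with standard dot products, the defining identity <Ax, y> = <x, A^* y> gives (Ax)^T y = x^T (A^*) y, i.e. x^T A^T y = x^T (A^*) y. Since this holds for all x, y, we must have A^* = A^T. Therefore
A^* =
[[-1, -2, -1],
 [-2, 2, -1],
 [1, -1, 0]].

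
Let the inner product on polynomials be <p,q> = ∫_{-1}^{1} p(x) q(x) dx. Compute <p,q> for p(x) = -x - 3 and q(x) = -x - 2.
<p,q> = 38/3

Expand the product: p(x)·q(x) = x^2 + 5*x + 6.
∫_{-1}^{1} of each monomial x^k gives [2/(k+1) if k even, 0 if k odd]. Integrating term-by-term (or equivalently evaluating the antiderivative F(x) = x^3/3 + 5*x^2/2 + 6*x at the endpoints):
  F(1) − F(−1) = 53/6 − (-23/6) = 38/3.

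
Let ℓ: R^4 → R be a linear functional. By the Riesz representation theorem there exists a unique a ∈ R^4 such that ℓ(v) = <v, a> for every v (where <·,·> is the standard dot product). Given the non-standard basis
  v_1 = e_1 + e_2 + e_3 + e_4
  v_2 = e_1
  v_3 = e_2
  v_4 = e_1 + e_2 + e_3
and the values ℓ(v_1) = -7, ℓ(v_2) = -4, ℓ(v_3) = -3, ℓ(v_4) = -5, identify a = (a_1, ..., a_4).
a = (-4, -3, 2, -2)

Write a = (a_1, ..., a_4) in the standard basis. For each basis vector v_i, ℓ(v_i) = <v_i, a> is a linear equation in the a_j's. Collect the n equations into a matrix system V a = ℓ, where row i of V is v_i (expressed in the standard basis). Since V is invertible (lower-triangular with 1s on the diagonal, up to permutation), solve by back-substitution:
  V =
[[1, 1, 1, 1],
 [1, 0, 0, 0],
 [0, 1, 0, 0],
 [1, 1, 1, 0]]
  V a = (-7, -4, -3, -5)
Solving gives a = (-4, -3, 2, -2).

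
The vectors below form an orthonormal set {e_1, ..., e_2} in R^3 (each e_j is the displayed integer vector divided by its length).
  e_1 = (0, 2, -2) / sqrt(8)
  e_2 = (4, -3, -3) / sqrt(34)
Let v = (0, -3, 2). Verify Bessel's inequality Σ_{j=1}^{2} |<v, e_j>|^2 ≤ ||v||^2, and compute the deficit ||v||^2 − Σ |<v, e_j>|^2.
Σ |<v, e_j>|^2 = 217/17; ||v||^2 = 13; deficit = 4/17

Write each e_j = u_j / sqrt(<u_j, u_j>) where u_j is the displayed integer vector. Then <v, e_j> = <v, u_j> / sqrt(<u_j, u_j>), so |<v, e_j>|^2 = <v, u_j>^2 / <u_j, u_j>.
Coefficients: <v, e_1> = -10/sqrt(8), <v, e_2> = 3/sqrt(34).
Square and sum: Σ |<v, e_j>|^2 = 217/17.
Compute ||v||^2 = v·v = 13.
Deficit = 13 − 217/17 = 4/17 ≥ 0, confirming Bessel's inequality. (The deficit equals ||v − Σ <v,e_j> e_j||^2, the squared distance from v to span{e_j}.)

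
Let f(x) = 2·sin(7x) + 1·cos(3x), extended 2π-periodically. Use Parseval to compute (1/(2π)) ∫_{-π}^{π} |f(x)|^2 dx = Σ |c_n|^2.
Σ |c_n|^2 = 5/2

Expand |f|^2 and use orthogonality of {sin(nx), cos(mx)} on [-π, π]:
  ∫_{-π}^{π} sin(nx)^2 dx = π, ∫ cos(mx)^2 dx = π, and cross terms integrate to 0.
So ∫_{-π}^{π} f(x)^2 dx = 2^2 · π + 1^2 · π = (4 + 1)π.
Divide by 2π: (4 + 1)/2 = 5/2.
By Parseval, this equals Σ |c_n|^2.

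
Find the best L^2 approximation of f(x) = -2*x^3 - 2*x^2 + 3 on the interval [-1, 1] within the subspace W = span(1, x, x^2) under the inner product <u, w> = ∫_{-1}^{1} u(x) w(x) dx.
g(x) = -2*x^2 - 6*x/5 + 3

The best approximation g ∈ W is the orthogonal projection of f onto W. Writing g = a_0 + a_1 x + a_2 x^2, the coefficients solve the normal equations G · a = b where
  G_{ij} = <φ_i, φ_j> and b_i = <f, φ_i>, with φ_0 = 1, φ_1 = x, φ_2 = x^2.
G =
  [2, 0, 2/3]
  [0, 2/3, 0]
  [2/3, 0, 2/5],
b = (14/3, -4/5, 6/5).
Solving gives a_0 = 3, a_1 = -6/5, a_2 = -2, so
  g(x) = -2*x^2 - 6*x/5 + 3.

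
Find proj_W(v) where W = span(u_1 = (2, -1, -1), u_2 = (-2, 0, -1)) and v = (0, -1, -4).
proj_W(v) = (-4/21, -37/21, -76/21)

Set up U = [u_1 | ... | u_2] ∈ R^(3×2). The projector onto W = col(U) is P = U (U^T U)^(-1) U^T.
Compute U^T U =
  [6, -3]
  [-3, 5],
and U^T v = (5, 4).
Solve U^T U · c = U^T v for the coefficients: c = (37/21, 13/7). The projection is proj_W(v) = U c.
Check: (v - proj_W(v)) · u_1 = 0  (should be 0).
Check: (v - proj_W(v)) · u_2 = 0  (should be 0).
Result: proj_W(v) = (-4/21, -37/21, -76/21).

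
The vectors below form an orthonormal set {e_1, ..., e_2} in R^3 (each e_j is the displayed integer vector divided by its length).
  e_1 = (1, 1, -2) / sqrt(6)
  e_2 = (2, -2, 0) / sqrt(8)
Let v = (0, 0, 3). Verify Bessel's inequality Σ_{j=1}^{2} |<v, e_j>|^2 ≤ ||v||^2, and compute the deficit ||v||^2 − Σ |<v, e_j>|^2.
Σ |<v, e_j>|^2 = 6; ||v||^2 = 9; deficit = 3

Write each e_j = u_j / sqrt(<u_j, u_j>) where u_j is the displayed integer vector. Then <v, e_j> = <v, u_j> / sqrt(<u_j, u_j>), so |<v, e_j>|^2 = <v, u_j>^2 / <u_j, u_j>.
Coefficients: <v, e_1> = -6/sqrt(6), <v, e_2> = 0/sqrt(8).
Square and sum: Σ |<v, e_j>|^2 = 6.
Compute ||v||^2 = v·v = 9.
Deficit = 9 − 6 = 3 ≥ 0, confirming Bessel's inequality. (The deficit equals ||v − Σ <v,e_j> e_j||^2, the squared distance from v to span{e_j}.)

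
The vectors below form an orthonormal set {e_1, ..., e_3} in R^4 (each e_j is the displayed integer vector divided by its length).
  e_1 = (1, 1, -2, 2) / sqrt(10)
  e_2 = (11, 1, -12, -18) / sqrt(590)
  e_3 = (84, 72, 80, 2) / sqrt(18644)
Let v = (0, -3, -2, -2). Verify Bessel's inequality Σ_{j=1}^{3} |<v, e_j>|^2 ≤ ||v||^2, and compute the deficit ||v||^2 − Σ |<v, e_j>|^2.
Σ |<v, e_j>|^2 = 1118/79; ||v||^2 = 17; deficit = 225/79

Write each e_j = u_j / sqrt(<u_j, u_j>) where u_j is the displayed integer vector. Then <v, e_j> = <v, u_j> / sqrt(<u_j, u_j>), so |<v, e_j>|^2 = <v, u_j>^2 / <u_j, u_j>.
Coefficients: <v, e_1> = -3/sqrt(10), <v, e_2> = 57/sqrt(590), <v, e_3> = -380/sqrt(18644).
Square and sum: Σ |<v, e_j>|^2 = 1118/79.
Compute ||v||^2 = v·v = 17.
Deficit = 17 − 1118/79 = 225/79 ≥ 0, confirming Bessel's inequality. (The deficit equals ||v − Σ <v,e_j> e_j||^2, the squared distance from v to span{e_j}.)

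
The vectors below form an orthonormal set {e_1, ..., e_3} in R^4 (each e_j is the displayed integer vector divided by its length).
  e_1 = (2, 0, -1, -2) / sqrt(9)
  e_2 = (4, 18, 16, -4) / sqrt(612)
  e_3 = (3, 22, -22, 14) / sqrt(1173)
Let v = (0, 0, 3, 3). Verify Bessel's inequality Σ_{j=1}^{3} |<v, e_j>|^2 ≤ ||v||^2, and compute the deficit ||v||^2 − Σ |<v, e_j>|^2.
Σ |<v, e_j>|^2 = 267/23; ||v||^2 = 18; deficit = 147/23

Write each e_j = u_j / sqrt(<u_j, u_j>) where u_j is the displayed integer vector. Then <v, e_j> = <v, u_j> / sqrt(<u_j, u_j>), so |<v, e_j>|^2 = <v, u_j>^2 / <u_j, u_j>.
Coefficients: <v, e_1> = -9/sqrt(9), <v, e_2> = 36/sqrt(612), <v, e_3> = -24/sqrt(1173).
Square and sum: Σ |<v, e_j>|^2 = 267/23.
Compute ||v||^2 = v·v = 18.
Deficit = 18 − 267/23 = 147/23 ≥ 0, confirming Bessel's inequality. (The deficit equals ||v − Σ <v,e_j> e_j||^2, the squared distance from v to span{e_j}.)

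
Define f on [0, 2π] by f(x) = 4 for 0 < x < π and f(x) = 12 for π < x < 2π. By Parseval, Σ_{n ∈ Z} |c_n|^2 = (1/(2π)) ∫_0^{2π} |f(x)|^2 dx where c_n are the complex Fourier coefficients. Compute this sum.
Σ |c_n|^2 = 80

Parseval equates the L^2 energy of f (normalised by 1/(2π)) with the ℓ^2 sum of its Fourier coefficients: (1/(2π)) ∫_0^{2π} |f|^2 = Σ |c_n|^2.
Compute the left side: (1/(2π)) [∫_0^π 4^2 dx + ∫_π^{2π} 12^2 dx] = (1/(2π)) · (16π + 144π) = (16 + 144)/2 = 80.
So Σ_{n ∈ Z} |c_n|^2 = 80.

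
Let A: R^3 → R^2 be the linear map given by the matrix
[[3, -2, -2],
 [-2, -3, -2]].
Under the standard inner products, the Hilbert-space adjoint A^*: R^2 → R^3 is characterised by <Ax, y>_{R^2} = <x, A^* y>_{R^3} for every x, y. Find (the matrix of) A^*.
A^* = A^T =
[[3, -2],
 [-2, -3],
 [-2, -2]]

For real matrices with standard dot products, the defining identity <Ax, y> = <x, A^* y> gives (Ax)^T y = x^T (A^*) y, i.e. x^T A^T y = x^T (A^*) y. Since this holds for all x, y, we must have A^* = A^T. Therefore
A^* =
[[3, -2],
 [-2, -3],
 [-2, -2]].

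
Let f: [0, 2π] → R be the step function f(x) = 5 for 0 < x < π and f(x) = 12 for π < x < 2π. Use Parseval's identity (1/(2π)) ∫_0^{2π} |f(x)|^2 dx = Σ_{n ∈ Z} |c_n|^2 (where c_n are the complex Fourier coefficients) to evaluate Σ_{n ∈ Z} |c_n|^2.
Σ |c_n|^2 = 169/2

Parseval equates the L^2 energy of f (normalised by 1/(2π)) with the ℓ^2 sum of its Fourier coefficients: (1/(2π)) ∫_0^{2π} |f|^2 = Σ |c_n|^2.
Compute the left side: (1/(2π)) [∫_0^π 5^2 dx + ∫_π^{2π} 12^2 dx] = (1/(2π)) · (25π + 144π) = (25 + 144)/2 = 169/2.
So Σ_{n ∈ Z} |c_n|^2 = 169/2.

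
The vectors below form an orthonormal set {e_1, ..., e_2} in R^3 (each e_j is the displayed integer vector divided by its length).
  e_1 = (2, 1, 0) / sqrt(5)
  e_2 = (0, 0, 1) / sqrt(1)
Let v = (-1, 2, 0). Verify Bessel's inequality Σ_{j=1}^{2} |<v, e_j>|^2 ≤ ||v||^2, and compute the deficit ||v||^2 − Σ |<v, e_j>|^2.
Σ |<v, e_j>|^2 = 0; ||v||^2 = 5; deficit = 5

Write each e_j = u_j / sqrt(<u_j, u_j>) where u_j is the displayed integer vector. Then <v, e_j> = <v, u_j> / sqrt(<u_j, u_j>), so |<v, e_j>|^2 = <v, u_j>^2 / <u_j, u_j>.
Coefficients: <v, e_1> = 0/sqrt(5), <v, e_2> = 0/sqrt(1).
Square and sum: Σ |<v, e_j>|^2 = 0.
Compute ||v||^2 = v·v = 5.
Deficit = 5 − 0 = 5 ≥ 0, confirming Bessel's inequality. (The deficit equals ||v − Σ <v,e_j> e_j||^2, the squared distance from v to span{e_j}.)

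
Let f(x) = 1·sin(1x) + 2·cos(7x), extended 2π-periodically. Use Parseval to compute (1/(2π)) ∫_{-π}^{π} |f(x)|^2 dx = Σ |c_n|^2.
Σ |c_n|^2 = 5/2

Expand |f|^2 and use orthogonality of {sin(nx), cos(mx)} on [-π, π]:
  ∫_{-π}^{π} sin(nx)^2 dx = π, ∫ cos(mx)^2 dx = π, and cross terms integrate to 0.
So ∫_{-π}^{π} f(x)^2 dx = 1^2 · π + 2^2 · π = (1 + 4)π.
Divide by 2π: (1 + 4)/2 = 5/2.
By Parseval, this equals Σ |c_n|^2.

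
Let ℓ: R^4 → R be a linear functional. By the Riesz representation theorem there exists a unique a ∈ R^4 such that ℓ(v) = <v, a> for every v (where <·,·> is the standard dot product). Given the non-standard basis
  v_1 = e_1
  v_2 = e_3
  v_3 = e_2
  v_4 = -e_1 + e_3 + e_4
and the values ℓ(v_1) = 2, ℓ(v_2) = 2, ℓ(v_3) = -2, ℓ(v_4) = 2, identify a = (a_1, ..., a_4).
a = (2, -2, 2, 2)

Write a = (a_1, ..., a_4) in the standard basis. For each basis vector v_i, ℓ(v_i) = <v_i, a> is a linear equation in the a_j's. Collect the n equations into a matrix system V a = ℓ, where row i of V is v_i (expressed in the standard basis). Since V is invertible (lower-triangular with 1s on the diagonal, up to permutation), solve by back-substitution:
  V =
[[1, 0, 0, 0],
 [0, 0, 1, 0],
 [0, 1, 0, 0],
 [-1, 0, 1, 1]]
  V a = (2, 2, -2, 2)
Solving gives a = (2, -2, 2, 2).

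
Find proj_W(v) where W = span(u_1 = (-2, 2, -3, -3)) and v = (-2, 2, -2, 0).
proj_W(v) = (-14/13, 14/13, -21/13, -21/13)

Set up U = [u_1 | ... | u_1] ∈ R^(4×1). The projector onto W = col(U) is P = U (U^T U)^(-1) U^T.
Compute U^T U =
  [26],
and U^T v = (14).
Solve U^T U · c = U^T v for the coefficients: c = (7/13). The projection is proj_W(v) = U c.
Check: (v - proj_W(v)) · u_1 = 0  (should be 0).
Result: proj_W(v) = (-14/13, 14/13, -21/13, -21/13).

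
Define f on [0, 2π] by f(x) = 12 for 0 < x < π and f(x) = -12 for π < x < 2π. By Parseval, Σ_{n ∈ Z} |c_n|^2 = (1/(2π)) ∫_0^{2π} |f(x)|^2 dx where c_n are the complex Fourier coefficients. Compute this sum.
Σ |c_n|^2 = 144

Parseval equates the L^2 energy of f (normalised by 1/(2π)) with the ℓ^2 sum of its Fourier coefficients: (1/(2π)) ∫_0^{2π} |f|^2 = Σ |c_n|^2.
Compute the left side: (1/(2π)) [∫_0^π 12^2 dx + ∫_π^{2π} (-12)^2 dx] = (1/(2π)) · (144π + 144π) = (144 + 144)/2 = 144.
So Σ_{n ∈ Z} |c_n|^2 = 144.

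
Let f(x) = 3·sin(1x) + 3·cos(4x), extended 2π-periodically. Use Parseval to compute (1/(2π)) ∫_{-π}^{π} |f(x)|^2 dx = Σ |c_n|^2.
Σ |c_n|^2 = 9

Expand |f|^2 and use orthogonality of {sin(nx), cos(mx)} on [-π, π]:
  ∫_{-π}^{π} sin(nx)^2 dx = π, ∫ cos(mx)^2 dx = π, and cross terms integrate to 0.
So ∫_{-π}^{π} f(x)^2 dx = 3^2 · π + 3^2 · π = (9 + 9)π.
Divide by 2π: (9 + 9)/2 = 9.
By Parseval, this equals Σ |c_n|^2.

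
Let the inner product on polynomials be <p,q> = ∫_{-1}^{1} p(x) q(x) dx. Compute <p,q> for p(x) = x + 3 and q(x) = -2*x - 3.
<p,q> = -58/3

Expand the product: p(x)·q(x) = -2*x^2 - 9*x - 9.
∫_{-1}^{1} of each monomial x^k gives [2/(k+1) if k even, 0 if k odd]. Integrating term-by-term (or equivalently evaluating the antiderivative F(x) = -2*x^3/3 - 9*x^2/2 - 9*x at the endpoints):
  F(1) − F(−1) = -85/6 − (31/6) = -58/3.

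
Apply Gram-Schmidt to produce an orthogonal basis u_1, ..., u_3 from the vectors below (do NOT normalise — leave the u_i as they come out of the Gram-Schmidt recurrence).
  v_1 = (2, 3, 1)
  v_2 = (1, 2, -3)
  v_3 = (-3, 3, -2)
Orthogonal basis:
  u_1 = (2, 3, 1)
  u_2 = (2/7, 13/14, -47/14)
  u_3 = (-572/171, 364/171, 52/171)

Apply the Gram-Schmidt recurrence
  u_1 = v_1
  u_i = v_i − Σ_{j<i} ((v_i · u_j) / (u_j · u_j)) · u_j.

Step by step this gives:
  u_1 = (2, 3, 1)
  u_2 = (2/7, 13/14, -47/14)
  u_3 = (-572/171, 364/171, 52/171)

Orthogonality check:
  u_2 · u_1 = 0 (should be 0)
  u_3 · u_1 = 0 (should be 0)
  u_3 · u_2 = 0 (should be 0)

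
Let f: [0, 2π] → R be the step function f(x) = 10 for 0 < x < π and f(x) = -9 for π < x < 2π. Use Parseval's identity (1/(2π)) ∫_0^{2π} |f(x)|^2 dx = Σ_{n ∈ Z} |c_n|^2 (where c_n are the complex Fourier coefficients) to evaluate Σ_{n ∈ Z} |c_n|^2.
Σ |c_n|^2 = 181/2

Parseval equates the L^2 energy of f (normalised by 1/(2π)) with the ℓ^2 sum of its Fourier coefficients: (1/(2π)) ∫_0^{2π} |f|^2 = Σ |c_n|^2.
Compute the left side: (1/(2π)) [∫_0^π 10^2 dx + ∫_π^{2π} (-9)^2 dx] = (1/(2π)) · (100π + 81π) = (100 + 81)/2 = 181/2.
So Σ_{n ∈ Z} |c_n|^2 = 181/2.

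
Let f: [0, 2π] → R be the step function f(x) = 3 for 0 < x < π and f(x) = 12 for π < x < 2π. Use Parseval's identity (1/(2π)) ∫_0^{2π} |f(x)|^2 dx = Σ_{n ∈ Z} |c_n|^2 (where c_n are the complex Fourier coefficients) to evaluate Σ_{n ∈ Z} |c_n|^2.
Σ |c_n|^2 = 153/2

Parseval equates the L^2 energy of f (normalised by 1/(2π)) with the ℓ^2 sum of its Fourier coefficients: (1/(2π)) ∫_0^{2π} |f|^2 = Σ |c_n|^2.
Compute the left side: (1/(2π)) [∫_0^π 3^2 dx + ∫_π^{2π} 12^2 dx] = (1/(2π)) · (9π + 144π) = (9 + 144)/2 = 153/2.
So Σ_{n ∈ Z} |c_n|^2 = 153/2.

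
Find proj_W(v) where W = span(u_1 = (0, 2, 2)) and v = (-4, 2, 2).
proj_W(v) = (0, 2, 2)

Set up U = [u_1 | ... | u_1] ∈ R^(3×1). The projector onto W = col(U) is P = U (U^T U)^(-1) U^T.
Compute U^T U =
  [8],
and U^T v = (8).
Solve U^T U · c = U^T v for the coefficients: c = (1). The projection is proj_W(v) = U c.
Check: (v - proj_W(v)) · u_1 = 0  (should be 0).
Result: proj_W(v) = (0, 2, 2).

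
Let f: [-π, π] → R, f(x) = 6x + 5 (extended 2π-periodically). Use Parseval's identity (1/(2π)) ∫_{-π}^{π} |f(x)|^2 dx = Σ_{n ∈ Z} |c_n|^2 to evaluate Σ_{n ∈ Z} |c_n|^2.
Σ |c_n|^2 = 12π^2 + 25

Expand and integrate term by term over [-π, π]:
  ∫ (6x)^2 dx = 36·(2π^3/3); ∫ 2·6·(5)·x dx = 0 (odd integrand); ∫ 5^2 dx = 25·2π.
So (1/(2π)) ∫_{-π}^{π} (6x + 5)^2 dx = 36π^2/3 + 25 = 12π^2 + 25.
Parseval ⇒ Σ |c_n|^2 = 12π^2 + 25.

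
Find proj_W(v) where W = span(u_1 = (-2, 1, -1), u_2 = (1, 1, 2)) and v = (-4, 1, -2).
proj_W(v) = (-11/3, 4/3, -7/3)

Set up U = [u_1 | ... | u_2] ∈ R^(3×2). The projector onto W = col(U) is P = U (U^T U)^(-1) U^T.
Compute U^T U =
  [6, -3]
  [-3, 6],
and U^T v = (11, -7).
Solve U^T U · c = U^T v for the coefficients: c = (5/3, -1/3). The projection is proj_W(v) = U c.
Check: (v - proj_W(v)) · u_1 = 0  (should be 0).
Check: (v - proj_W(v)) · u_2 = 0  (should be 0).
Result: proj_W(v) = (-11/3, 4/3, -7/3).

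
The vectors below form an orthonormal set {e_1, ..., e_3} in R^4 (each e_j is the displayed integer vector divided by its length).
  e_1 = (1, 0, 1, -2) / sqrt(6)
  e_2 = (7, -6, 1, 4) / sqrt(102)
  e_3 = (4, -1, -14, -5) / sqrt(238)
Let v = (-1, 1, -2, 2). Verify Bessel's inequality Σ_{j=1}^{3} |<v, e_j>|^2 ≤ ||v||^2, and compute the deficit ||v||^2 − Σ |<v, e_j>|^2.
Σ |<v, e_j>|^2 = 131/14; ||v||^2 = 10; deficit = 9/14

Write each e_j = u_j / sqrt(<u_j, u_j>) where u_j is the displayed integer vector. Then <v, e_j> = <v, u_j> / sqrt(<u_j, u_j>), so |<v, e_j>|^2 = <v, u_j>^2 / <u_j, u_j>.
Coefficients: <v, e_1> = -7/sqrt(6), <v, e_2> = -7/sqrt(102), <v, e_3> = 13/sqrt(238).
Square and sum: Σ |<v, e_j>|^2 = 131/14.
Compute ||v||^2 = v·v = 10.
Deficit = 10 − 131/14 = 9/14 ≥ 0, confirming Bessel's inequality. (The deficit equals ||v − Σ <v,e_j> e_j||^2, the squared distance from v to span{e_j}.)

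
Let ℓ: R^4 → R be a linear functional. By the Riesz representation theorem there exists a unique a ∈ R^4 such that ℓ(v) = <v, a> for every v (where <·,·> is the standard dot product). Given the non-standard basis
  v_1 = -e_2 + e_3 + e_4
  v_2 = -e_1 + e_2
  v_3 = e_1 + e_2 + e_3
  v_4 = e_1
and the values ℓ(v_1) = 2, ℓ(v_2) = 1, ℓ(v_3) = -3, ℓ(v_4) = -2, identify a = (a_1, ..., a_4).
a = (-2, -1, 0, 1)

Write a = (a_1, ..., a_4) in the standard basis. For each basis vector v_i, ℓ(v_i) = <v_i, a> is a linear equation in the a_j's. Collect the n equations into a matrix system V a = ℓ, where row i of V is v_i (expressed in the standard basis). Since V is invertible (lower-triangular with 1s on the diagonal, up to permutation), solve by back-substitution:
  V =
[[0, -1, 1, 1],
 [-1, 1, 0, 0],
 [1, 1, 1, 0],
 [1, 0, 0, 0]]
  V a = (2, 1, -3, -2)
Solving gives a = (-2, -1, 0, 1).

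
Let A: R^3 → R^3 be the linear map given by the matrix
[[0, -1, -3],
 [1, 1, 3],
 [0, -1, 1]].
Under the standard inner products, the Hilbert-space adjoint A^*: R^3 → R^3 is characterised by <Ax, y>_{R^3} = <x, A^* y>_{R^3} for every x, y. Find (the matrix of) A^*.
A^* = A^T =
[[0, 1, 0],
 [-1, 1, -1],
 [-3, 3, 1]]

For real matrices with standard dot products, the defining identity <Ax, y> = <x, A^* y> gives (Ax)^T y = x^T (A^*) y, i.e. x^T A^T y = x^T (A^*) y. Since this holds for all x, y, we must have A^* = A^T. Therefore
A^* =
[[0, 1, 0],
 [-1, 1, -1],
 [-3, 3, 1]].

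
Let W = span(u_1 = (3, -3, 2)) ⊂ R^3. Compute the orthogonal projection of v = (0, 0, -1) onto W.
proj_W(v) = (-3/11, 3/11, -2/11)

Set up U = [u_1 | ... | u_1] ∈ R^(3×1). The projector onto W = col(U) is P = U (U^T U)^(-1) U^T.
Compute U^T U =
  [22],
and U^T v = (-2).
Solve U^T U · c = U^T v for the coefficients: c = (-1/11). The projection is proj_W(v) = U c.
Check: (v - proj_W(v)) · u_1 = 0  (should be 0).
Result: proj_W(v) = (-3/11, 3/11, -2/11).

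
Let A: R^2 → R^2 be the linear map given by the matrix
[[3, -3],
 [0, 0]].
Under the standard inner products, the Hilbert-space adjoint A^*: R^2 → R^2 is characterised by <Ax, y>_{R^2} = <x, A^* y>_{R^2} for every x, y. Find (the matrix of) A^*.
A^* = A^T =
[[3, 0],
 [-3, 0]]

For real matrices with standard dot products, the defining identity <Ax, y> = <x, A^* y> gives (Ax)^T y = x^T (A^*) y, i.e. x^T A^T y = x^T (A^*) y. Since this holds for all x, y, we must have A^* = A^T. Therefore
A^* =
[[3, 0],
 [-3, 0]].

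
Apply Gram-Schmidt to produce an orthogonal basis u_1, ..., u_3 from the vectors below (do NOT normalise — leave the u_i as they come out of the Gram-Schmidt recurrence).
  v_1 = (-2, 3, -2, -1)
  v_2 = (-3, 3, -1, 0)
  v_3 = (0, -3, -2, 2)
Orthogonal basis:
  u_1 = (-2, 3, -2, -1)
  u_2 = (-10/9, 1/6, 8/9, 17/18)
  u_3 = (-49/53, -96/53, -141/53, 92/53)

Apply the Gram-Schmidt recurrence
  u_1 = v_1
  u_i = v_i − Σ_{j<i} ((v_i · u_j) / (u_j · u_j)) · u_j.

Step by step this gives:
  u_1 = (-2, 3, -2, -1)
  u_2 = (-10/9, 1/6, 8/9, 17/18)
  u_3 = (-49/53, -96/53, -141/53, 92/53)

Orthogonality check:
  u_2 · u_1 = 0 (should be 0)
  u_3 · u_1 = 0 (should be 0)
  u_3 · u_2 = 0 (should be 0)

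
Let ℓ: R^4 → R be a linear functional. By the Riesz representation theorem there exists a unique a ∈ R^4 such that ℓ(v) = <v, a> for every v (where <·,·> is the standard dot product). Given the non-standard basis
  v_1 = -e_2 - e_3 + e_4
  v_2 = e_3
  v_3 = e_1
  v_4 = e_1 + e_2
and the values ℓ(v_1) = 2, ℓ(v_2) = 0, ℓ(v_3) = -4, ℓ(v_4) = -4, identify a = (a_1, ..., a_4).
a = (-4, 0, 0, 2)

Write a = (a_1, ..., a_4) in the standard basis. For each basis vector v_i, ℓ(v_i) = <v_i, a> is a linear equation in the a_j's. Collect the n equations into a matrix system V a = ℓ, where row i of V is v_i (expressed in the standard basis). Since V is invertible (lower-triangular with 1s on the diagonal, up to permutation), solve by back-substitution:
  V =
[[0, -1, -1, 1],
 [0, 0, 1, 0],
 [1, 0, 0, 0],
 [1, 1, 0, 0]]
  V a = (2, 0, -4, -4)
Solving gives a = (-4, 0, 0, 2).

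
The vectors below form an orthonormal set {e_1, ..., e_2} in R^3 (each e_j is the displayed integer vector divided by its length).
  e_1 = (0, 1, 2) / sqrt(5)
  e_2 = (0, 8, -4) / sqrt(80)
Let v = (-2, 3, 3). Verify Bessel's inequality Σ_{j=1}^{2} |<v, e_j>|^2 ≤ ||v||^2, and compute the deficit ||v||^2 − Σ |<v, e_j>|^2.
Σ |<v, e_j>|^2 = 18; ||v||^2 = 22; deficit = 4

Write each e_j = u_j / sqrt(<u_j, u_j>) where u_j is the displayed integer vector. Then <v, e_j> = <v, u_j> / sqrt(<u_j, u_j>), so |<v, e_j>|^2 = <v, u_j>^2 / <u_j, u_j>.
Coefficients: <v, e_1> = 9/sqrt(5), <v, e_2> = 12/sqrt(80).
Square and sum: Σ |<v, e_j>|^2 = 18.
Compute ||v||^2 = v·v = 22.
Deficit = 22 − 18 = 4 ≥ 0, confirming Bessel's inequality. (The deficit equals ||v − Σ <v,e_j> e_j||^2, the squared distance from v to span{e_j}.)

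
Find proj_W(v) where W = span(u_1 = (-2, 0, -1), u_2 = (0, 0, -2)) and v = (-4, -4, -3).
proj_W(v) = (-4, 0, -3)

Set up U = [u_1 | ... | u_2] ∈ R^(3×2). The projector onto W = col(U) is P = U (U^T U)^(-1) U^T.
Compute U^T U =
  [5, 2]
  [2, 4],
and U^T v = (11, 6).
Solve U^T U · c = U^T v for the coefficients: c = (2, 1/2). The projection is proj_W(v) = U c.
Check: (v - proj_W(v)) · u_1 = 0  (should be 0).
Check: (v - proj_W(v)) · u_2 = 0  (should be 0).
Result: proj_W(v) = (-4, 0, -3).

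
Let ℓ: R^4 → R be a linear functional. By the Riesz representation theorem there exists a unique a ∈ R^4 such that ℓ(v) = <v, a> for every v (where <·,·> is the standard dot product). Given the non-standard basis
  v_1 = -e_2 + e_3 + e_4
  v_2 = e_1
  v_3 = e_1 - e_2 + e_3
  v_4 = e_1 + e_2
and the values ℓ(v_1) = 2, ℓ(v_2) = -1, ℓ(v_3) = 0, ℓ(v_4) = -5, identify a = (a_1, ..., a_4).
a = (-1, -4, -3, 1)

Write a = (a_1, ..., a_4) in the standard basis. For each basis vector v_i, ℓ(v_i) = <v_i, a> is a linear equation in the a_j's. Collect the n equations into a matrix system V a = ℓ, where row i of V is v_i (expressed in the standard basis). Since V is invertible (lower-triangular with 1s on the diagonal, up to permutation), solve by back-substitution:
  V =
[[0, -1, 1, 1],
 [1, 0, 0, 0],
 [1, -1, 1, 0],
 [1, 1, 0, 0]]
  V a = (2, -1, 0, -5)
Solving gives a = (-1, -4, -3, 1).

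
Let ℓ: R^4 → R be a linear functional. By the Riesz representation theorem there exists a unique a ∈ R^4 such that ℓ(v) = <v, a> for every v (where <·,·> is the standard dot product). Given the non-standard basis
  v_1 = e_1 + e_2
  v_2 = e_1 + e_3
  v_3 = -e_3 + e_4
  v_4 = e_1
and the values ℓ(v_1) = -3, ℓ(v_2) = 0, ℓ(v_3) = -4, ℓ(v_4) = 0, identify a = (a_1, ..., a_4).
a = (0, -3, 0, -4)

Write a = (a_1, ..., a_4) in the standard basis. For each basis vector v_i, ℓ(v_i) = <v_i, a> is a linear equation in the a_j's. Collect the n equations into a matrix system V a = ℓ, where row i of V is v_i (expressed in the standard basis). Since V is invertible (lower-triangular with 1s on the diagonal, up to permutation), solve by back-substitution:
  V =
[[1, 1, 0, 0],
 [1, 0, 1, 0],
 [0, 0, -1, 1],
 [1, 0, 0, 0]]
  V a = (-3, 0, -4, 0)
Solving gives a = (0, -3, 0, -4).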